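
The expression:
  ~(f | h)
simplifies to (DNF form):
~f & ~h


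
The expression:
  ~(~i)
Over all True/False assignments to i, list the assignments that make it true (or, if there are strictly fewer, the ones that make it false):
is true only for:
  i=True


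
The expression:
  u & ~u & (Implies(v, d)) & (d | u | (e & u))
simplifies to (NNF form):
False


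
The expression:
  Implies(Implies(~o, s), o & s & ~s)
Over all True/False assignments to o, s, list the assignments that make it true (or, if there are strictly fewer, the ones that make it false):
is true only for:
  o=False, s=False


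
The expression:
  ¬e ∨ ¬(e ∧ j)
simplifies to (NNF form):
¬e ∨ ¬j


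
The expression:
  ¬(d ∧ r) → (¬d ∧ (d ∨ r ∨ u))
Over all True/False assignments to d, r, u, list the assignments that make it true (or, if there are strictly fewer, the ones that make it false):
is false only for:
  d=False, r=False, u=False;
  d=True, r=False, u=False;
  d=True, r=False, u=True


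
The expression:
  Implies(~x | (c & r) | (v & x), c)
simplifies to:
c | (x & ~v)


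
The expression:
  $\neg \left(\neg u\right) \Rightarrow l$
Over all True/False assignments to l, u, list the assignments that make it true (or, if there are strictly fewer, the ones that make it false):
is false only for:
  l=False, u=True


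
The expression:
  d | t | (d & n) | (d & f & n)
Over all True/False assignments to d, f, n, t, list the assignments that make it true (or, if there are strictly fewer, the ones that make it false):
is false only for:
  d=False, f=False, n=False, t=False;
  d=False, f=False, n=True, t=False;
  d=False, f=True, n=False, t=False;
  d=False, f=True, n=True, t=False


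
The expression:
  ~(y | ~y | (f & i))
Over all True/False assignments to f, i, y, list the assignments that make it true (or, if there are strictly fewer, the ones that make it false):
is never true.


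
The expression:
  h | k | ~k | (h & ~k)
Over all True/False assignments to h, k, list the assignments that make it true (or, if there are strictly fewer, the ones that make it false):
is always true.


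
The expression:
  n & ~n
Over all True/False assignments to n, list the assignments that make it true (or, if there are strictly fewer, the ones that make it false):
is never true.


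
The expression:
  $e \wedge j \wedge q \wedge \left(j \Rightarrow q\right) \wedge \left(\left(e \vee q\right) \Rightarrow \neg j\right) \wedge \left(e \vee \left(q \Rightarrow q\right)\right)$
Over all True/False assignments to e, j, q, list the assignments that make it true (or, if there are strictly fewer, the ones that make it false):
is never true.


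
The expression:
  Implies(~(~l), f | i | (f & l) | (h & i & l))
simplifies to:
f | i | ~l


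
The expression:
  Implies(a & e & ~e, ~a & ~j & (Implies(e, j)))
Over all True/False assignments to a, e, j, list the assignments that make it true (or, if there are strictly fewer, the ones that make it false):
is always true.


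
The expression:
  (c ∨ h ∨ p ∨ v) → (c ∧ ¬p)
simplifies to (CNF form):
¬p ∧ (c ∨ ¬h) ∧ (c ∨ ¬v)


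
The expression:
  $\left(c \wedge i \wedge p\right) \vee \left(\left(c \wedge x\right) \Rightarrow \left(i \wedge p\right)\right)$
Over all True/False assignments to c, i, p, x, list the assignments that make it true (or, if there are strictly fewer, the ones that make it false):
is false only for:
  c=True, i=False, p=False, x=True;
  c=True, i=False, p=True, x=True;
  c=True, i=True, p=False, x=True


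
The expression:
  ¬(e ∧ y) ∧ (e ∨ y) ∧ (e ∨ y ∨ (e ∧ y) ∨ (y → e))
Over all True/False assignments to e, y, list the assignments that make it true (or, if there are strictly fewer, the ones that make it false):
is true only for:
  e=False, y=True;
  e=True, y=False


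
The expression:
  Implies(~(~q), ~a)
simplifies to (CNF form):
~a | ~q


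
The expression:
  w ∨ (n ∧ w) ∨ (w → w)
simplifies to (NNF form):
True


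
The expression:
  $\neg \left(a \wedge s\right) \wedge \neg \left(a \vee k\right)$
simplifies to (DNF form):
$\neg a \wedge \neg k$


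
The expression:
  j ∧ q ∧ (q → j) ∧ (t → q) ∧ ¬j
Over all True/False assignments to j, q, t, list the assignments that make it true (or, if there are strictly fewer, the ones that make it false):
is never true.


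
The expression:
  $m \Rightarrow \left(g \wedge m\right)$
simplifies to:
$g \vee \neg m$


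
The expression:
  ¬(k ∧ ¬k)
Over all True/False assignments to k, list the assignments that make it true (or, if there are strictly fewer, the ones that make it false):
is always true.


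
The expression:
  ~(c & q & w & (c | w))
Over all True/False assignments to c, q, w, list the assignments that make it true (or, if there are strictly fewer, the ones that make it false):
is false only for:
  c=True, q=True, w=True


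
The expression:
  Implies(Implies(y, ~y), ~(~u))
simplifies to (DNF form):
u | y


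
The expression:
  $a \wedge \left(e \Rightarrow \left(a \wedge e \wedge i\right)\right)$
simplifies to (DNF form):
$\left(a \wedge i\right) \vee \left(a \wedge \neg e\right)$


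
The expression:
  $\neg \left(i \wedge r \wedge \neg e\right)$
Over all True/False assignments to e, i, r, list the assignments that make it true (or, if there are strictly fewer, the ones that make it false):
is false only for:
  e=False, i=True, r=True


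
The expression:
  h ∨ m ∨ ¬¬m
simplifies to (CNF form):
h ∨ m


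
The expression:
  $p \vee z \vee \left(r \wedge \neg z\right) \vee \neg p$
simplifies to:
$\text{True}$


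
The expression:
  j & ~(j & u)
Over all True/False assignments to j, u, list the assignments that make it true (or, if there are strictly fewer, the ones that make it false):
is true only for:
  j=True, u=False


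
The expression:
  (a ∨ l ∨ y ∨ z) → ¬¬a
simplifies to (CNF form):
(a ∨ ¬l) ∧ (a ∨ ¬y) ∧ (a ∨ ¬z)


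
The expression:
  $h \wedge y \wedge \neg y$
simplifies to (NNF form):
$\text{False}$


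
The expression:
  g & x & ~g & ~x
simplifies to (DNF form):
False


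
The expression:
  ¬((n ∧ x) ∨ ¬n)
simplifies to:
n ∧ ¬x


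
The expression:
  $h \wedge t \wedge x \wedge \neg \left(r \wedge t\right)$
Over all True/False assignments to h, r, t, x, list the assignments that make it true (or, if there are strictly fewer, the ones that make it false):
is true only for:
  h=True, r=False, t=True, x=True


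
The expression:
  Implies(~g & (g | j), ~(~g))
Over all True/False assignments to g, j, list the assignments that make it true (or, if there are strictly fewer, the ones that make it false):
is false only for:
  g=False, j=True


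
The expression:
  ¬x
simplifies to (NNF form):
¬x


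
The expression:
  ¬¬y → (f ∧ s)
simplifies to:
(f ∧ s) ∨ ¬y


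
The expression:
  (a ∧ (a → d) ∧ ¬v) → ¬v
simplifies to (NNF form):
True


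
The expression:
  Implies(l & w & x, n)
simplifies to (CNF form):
n | ~l | ~w | ~x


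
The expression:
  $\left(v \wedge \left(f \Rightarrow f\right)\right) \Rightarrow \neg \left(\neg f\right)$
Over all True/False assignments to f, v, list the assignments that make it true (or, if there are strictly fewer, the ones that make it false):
is false only for:
  f=False, v=True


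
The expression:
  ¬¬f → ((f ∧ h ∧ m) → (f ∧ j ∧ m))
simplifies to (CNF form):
j ∨ ¬f ∨ ¬h ∨ ¬m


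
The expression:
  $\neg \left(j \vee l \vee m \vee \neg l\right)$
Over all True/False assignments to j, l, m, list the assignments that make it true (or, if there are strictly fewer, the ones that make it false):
is never true.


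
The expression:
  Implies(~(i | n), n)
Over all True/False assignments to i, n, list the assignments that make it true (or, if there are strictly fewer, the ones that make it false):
is false only for:
  i=False, n=False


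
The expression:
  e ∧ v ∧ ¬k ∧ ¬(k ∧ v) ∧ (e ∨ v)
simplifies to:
e ∧ v ∧ ¬k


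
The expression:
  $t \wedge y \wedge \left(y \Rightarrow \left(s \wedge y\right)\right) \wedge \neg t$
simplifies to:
$\text{False}$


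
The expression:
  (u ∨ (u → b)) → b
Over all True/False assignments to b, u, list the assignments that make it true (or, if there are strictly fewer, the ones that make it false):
is true only for:
  b=True, u=False;
  b=True, u=True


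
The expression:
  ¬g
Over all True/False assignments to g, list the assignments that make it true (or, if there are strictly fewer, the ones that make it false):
is true only for:
  g=False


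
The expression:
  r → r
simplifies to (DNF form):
True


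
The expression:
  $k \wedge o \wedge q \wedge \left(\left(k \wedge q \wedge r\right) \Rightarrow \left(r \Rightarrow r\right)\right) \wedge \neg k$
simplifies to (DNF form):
$\text{False}$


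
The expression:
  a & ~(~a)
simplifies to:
a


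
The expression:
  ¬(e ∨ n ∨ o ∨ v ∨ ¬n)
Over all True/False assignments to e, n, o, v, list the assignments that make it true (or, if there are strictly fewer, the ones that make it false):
is never true.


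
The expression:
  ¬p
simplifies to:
¬p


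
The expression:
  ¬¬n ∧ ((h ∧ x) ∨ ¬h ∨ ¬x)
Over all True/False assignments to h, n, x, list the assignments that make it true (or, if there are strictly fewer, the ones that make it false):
is true only for:
  h=False, n=True, x=False;
  h=False, n=True, x=True;
  h=True, n=True, x=False;
  h=True, n=True, x=True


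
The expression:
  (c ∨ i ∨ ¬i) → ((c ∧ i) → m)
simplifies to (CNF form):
m ∨ ¬c ∨ ¬i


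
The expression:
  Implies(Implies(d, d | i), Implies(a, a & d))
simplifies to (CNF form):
d | ~a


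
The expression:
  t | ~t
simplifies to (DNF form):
True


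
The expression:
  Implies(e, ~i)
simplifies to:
~e | ~i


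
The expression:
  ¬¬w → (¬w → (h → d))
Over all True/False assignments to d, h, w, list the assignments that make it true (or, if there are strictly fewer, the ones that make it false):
is always true.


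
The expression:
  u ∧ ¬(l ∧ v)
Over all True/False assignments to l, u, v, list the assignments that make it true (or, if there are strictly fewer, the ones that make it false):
is true only for:
  l=False, u=True, v=False;
  l=False, u=True, v=True;
  l=True, u=True, v=False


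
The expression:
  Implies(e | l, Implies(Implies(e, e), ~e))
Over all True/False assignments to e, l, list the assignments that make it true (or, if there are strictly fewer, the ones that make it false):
is true only for:
  e=False, l=False;
  e=False, l=True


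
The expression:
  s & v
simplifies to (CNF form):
s & v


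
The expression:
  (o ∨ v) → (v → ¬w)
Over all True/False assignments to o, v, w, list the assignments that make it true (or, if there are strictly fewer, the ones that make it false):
is false only for:
  o=False, v=True, w=True;
  o=True, v=True, w=True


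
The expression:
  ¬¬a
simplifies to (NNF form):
a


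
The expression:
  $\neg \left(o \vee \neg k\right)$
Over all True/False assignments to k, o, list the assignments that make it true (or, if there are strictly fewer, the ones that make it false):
is true only for:
  k=True, o=False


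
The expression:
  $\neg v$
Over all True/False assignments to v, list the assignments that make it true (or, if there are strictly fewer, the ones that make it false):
is true only for:
  v=False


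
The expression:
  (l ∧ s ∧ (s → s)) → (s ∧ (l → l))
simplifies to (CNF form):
True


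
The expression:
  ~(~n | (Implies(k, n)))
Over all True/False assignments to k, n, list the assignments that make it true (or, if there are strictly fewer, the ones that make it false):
is never true.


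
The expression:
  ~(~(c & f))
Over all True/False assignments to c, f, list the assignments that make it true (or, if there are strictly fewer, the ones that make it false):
is true only for:
  c=True, f=True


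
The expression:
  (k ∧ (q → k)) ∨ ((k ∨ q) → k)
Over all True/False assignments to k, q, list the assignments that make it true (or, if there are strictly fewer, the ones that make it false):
is false only for:
  k=False, q=True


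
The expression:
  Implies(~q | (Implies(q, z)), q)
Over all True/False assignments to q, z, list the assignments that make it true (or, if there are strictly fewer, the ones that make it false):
is true only for:
  q=True, z=False;
  q=True, z=True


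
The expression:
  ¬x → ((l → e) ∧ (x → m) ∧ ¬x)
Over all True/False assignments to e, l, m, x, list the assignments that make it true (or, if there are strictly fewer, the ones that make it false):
is false only for:
  e=False, l=True, m=False, x=False;
  e=False, l=True, m=True, x=False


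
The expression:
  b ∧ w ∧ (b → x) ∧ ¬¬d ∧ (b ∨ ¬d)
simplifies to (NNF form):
b ∧ d ∧ w ∧ x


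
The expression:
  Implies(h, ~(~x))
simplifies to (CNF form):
x | ~h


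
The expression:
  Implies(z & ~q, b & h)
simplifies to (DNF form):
q | ~z | (b & h)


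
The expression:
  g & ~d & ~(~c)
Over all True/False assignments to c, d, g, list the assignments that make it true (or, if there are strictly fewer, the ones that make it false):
is true only for:
  c=True, d=False, g=True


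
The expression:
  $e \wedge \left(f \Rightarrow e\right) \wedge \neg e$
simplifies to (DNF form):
$\text{False}$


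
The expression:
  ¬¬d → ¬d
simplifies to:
¬d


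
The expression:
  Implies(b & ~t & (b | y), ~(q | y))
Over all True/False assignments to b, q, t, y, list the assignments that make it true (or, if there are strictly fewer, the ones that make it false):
is false only for:
  b=True, q=False, t=False, y=True;
  b=True, q=True, t=False, y=False;
  b=True, q=True, t=False, y=True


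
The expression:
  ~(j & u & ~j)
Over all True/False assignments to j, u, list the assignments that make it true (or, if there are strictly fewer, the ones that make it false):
is always true.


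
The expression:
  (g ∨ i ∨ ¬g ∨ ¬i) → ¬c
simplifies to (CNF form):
¬c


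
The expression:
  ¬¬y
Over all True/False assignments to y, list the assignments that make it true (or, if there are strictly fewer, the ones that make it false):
is true only for:
  y=True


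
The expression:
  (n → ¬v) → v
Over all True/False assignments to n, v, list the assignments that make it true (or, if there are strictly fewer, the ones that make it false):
is true only for:
  n=False, v=True;
  n=True, v=True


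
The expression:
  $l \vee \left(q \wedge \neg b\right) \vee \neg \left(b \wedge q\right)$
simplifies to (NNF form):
$l \vee \neg b \vee \neg q$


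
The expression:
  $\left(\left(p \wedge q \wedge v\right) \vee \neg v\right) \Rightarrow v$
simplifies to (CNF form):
$v$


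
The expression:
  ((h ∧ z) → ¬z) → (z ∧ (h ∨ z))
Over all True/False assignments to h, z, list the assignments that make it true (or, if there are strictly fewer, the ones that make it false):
is true only for:
  h=False, z=True;
  h=True, z=True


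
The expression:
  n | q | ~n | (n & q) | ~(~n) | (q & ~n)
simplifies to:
True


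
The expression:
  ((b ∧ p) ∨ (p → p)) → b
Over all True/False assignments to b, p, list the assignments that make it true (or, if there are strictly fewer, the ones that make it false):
is true only for:
  b=True, p=False;
  b=True, p=True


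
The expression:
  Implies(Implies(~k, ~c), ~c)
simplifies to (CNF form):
~c | ~k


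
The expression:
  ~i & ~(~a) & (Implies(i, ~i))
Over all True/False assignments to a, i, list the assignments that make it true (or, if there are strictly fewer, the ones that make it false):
is true only for:
  a=True, i=False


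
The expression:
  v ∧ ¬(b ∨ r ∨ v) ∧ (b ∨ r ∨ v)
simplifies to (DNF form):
False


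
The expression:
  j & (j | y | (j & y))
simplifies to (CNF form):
j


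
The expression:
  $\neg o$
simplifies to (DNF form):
$\neg o$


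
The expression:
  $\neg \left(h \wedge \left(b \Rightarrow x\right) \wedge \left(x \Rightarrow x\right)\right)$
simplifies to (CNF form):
$\left(b \vee \neg h\right) \wedge \left(\neg h \vee \neg x\right)$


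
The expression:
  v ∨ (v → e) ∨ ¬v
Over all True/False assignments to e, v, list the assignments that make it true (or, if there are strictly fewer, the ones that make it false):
is always true.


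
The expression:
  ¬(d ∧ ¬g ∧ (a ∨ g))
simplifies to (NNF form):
g ∨ ¬a ∨ ¬d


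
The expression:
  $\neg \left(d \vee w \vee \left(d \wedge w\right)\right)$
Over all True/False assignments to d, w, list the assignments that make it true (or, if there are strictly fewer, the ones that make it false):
is true only for:
  d=False, w=False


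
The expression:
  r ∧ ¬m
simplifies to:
r ∧ ¬m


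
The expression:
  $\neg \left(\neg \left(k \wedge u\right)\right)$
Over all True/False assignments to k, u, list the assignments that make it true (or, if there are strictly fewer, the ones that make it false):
is true only for:
  k=True, u=True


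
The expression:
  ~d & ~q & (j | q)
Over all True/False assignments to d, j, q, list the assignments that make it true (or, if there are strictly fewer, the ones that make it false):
is true only for:
  d=False, j=True, q=False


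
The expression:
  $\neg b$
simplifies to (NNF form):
$\neg b$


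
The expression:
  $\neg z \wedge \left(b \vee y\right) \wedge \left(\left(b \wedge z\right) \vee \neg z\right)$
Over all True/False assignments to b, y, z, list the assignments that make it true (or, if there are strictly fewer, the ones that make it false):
is true only for:
  b=False, y=True, z=False;
  b=True, y=False, z=False;
  b=True, y=True, z=False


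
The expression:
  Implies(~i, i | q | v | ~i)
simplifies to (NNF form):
True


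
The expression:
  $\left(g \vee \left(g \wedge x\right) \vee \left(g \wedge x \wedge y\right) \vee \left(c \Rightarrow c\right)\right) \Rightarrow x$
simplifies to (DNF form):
$x$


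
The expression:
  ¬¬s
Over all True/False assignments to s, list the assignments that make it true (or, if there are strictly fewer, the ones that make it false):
is true only for:
  s=True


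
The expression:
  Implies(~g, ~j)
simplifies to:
g | ~j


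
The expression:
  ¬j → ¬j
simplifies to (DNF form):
True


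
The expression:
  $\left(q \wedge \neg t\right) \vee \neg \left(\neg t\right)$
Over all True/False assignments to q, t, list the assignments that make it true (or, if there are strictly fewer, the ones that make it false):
is false only for:
  q=False, t=False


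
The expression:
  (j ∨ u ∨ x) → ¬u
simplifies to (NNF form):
¬u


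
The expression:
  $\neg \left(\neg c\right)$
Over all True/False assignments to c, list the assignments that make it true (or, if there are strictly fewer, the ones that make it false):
is true only for:
  c=True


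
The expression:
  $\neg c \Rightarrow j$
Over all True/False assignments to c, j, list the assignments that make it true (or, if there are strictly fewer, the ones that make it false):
is false only for:
  c=False, j=False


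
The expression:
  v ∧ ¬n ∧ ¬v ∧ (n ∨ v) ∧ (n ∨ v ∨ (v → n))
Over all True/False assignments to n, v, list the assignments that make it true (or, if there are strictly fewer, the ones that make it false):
is never true.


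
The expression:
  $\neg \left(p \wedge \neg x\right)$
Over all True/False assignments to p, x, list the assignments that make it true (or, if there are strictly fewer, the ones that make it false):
is false only for:
  p=True, x=False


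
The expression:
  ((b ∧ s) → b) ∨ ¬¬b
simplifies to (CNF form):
True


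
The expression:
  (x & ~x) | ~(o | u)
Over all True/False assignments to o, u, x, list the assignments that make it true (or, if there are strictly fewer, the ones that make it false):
is true only for:
  o=False, u=False, x=False;
  o=False, u=False, x=True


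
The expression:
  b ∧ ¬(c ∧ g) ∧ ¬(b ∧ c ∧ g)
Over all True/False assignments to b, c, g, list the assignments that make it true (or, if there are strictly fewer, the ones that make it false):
is true only for:
  b=True, c=False, g=False;
  b=True, c=False, g=True;
  b=True, c=True, g=False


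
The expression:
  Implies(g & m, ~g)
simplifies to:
~g | ~m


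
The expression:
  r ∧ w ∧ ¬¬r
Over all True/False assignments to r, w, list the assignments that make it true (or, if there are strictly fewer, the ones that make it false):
is true only for:
  r=True, w=True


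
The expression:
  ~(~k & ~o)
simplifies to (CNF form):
k | o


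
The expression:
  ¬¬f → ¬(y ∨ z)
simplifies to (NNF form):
(¬y ∧ ¬z) ∨ ¬f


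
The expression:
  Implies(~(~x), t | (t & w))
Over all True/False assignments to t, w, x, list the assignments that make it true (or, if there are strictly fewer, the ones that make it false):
is false only for:
  t=False, w=False, x=True;
  t=False, w=True, x=True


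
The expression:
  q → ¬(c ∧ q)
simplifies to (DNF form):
¬c ∨ ¬q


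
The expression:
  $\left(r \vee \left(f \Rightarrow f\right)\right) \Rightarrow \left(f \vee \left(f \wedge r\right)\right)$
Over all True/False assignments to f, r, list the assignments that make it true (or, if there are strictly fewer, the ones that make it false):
is true only for:
  f=True, r=False;
  f=True, r=True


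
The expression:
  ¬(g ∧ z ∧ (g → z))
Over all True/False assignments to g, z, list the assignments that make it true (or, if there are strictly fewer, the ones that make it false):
is false only for:
  g=True, z=True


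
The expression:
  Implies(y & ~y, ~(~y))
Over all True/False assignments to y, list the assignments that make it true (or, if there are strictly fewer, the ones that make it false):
is always true.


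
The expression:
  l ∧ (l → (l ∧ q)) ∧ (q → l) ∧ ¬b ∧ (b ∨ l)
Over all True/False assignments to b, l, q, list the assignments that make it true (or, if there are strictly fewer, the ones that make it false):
is true only for:
  b=False, l=True, q=True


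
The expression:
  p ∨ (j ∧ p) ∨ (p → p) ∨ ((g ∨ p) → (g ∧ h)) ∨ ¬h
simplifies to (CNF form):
True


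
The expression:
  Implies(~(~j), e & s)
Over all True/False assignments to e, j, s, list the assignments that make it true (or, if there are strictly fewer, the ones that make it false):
is false only for:
  e=False, j=True, s=False;
  e=False, j=True, s=True;
  e=True, j=True, s=False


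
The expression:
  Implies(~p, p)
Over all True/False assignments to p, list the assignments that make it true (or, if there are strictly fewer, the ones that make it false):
is true only for:
  p=True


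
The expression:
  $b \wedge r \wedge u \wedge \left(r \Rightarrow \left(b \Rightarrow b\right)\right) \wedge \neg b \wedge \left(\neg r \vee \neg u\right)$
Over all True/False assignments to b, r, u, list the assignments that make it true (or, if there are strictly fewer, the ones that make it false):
is never true.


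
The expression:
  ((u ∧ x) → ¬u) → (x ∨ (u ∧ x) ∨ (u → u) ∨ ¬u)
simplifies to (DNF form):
True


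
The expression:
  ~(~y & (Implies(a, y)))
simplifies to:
a | y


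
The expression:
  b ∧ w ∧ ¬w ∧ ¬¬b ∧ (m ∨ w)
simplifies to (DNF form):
False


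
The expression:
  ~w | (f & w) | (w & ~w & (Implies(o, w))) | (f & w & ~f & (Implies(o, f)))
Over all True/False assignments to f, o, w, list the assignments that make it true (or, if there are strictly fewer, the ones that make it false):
is false only for:
  f=False, o=False, w=True;
  f=False, o=True, w=True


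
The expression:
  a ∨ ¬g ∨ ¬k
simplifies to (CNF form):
a ∨ ¬g ∨ ¬k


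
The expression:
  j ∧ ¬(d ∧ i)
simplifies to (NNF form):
j ∧ (¬d ∨ ¬i)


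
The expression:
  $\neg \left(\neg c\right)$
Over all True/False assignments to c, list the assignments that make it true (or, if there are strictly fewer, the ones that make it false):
is true only for:
  c=True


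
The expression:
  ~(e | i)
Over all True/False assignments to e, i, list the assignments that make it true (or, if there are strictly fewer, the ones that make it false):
is true only for:
  e=False, i=False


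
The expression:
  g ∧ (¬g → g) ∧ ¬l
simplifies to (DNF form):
g ∧ ¬l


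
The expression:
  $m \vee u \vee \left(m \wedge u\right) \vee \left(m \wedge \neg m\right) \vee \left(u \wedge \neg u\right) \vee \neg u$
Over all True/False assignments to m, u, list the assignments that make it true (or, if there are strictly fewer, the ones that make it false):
is always true.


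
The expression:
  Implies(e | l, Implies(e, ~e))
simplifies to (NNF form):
~e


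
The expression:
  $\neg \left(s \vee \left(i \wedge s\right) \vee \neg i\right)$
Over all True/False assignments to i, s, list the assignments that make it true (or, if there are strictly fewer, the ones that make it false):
is true only for:
  i=True, s=False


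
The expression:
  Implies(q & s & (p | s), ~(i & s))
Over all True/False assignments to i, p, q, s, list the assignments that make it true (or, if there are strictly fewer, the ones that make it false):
is false only for:
  i=True, p=False, q=True, s=True;
  i=True, p=True, q=True, s=True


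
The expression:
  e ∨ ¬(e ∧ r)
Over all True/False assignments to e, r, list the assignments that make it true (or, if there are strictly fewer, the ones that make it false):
is always true.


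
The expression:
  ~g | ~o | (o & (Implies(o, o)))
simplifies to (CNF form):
True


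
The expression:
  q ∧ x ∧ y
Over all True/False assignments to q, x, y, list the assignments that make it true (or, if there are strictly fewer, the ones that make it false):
is true only for:
  q=True, x=True, y=True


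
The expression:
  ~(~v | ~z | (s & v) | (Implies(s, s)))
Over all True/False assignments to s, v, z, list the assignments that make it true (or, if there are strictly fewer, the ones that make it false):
is never true.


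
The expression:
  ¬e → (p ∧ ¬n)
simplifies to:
e ∨ (p ∧ ¬n)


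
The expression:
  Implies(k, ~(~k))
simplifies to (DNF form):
True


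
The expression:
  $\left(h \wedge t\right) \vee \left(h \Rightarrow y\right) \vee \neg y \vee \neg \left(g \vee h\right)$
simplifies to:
$\text{True}$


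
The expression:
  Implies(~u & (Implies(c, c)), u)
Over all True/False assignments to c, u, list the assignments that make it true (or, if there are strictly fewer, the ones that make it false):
is true only for:
  c=False, u=True;
  c=True, u=True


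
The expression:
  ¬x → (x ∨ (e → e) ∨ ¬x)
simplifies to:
True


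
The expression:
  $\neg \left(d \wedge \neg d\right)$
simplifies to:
$\text{True}$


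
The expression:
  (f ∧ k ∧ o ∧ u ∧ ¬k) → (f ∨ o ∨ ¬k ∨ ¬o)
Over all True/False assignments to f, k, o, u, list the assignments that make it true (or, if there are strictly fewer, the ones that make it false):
is always true.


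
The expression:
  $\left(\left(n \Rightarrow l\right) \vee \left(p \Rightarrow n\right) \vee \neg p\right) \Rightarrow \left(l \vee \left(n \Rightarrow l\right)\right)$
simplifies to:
$l \vee \neg n$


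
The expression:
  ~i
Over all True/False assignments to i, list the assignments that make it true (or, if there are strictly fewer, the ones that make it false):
is true only for:
  i=False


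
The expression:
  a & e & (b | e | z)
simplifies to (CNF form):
a & e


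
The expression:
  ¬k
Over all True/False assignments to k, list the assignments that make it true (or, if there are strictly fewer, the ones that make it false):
is true only for:
  k=False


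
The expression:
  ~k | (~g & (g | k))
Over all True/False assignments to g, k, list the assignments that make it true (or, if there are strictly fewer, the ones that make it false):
is false only for:
  g=True, k=True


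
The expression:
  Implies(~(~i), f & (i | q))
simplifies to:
f | ~i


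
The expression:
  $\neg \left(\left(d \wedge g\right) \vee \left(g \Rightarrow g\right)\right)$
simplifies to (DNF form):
$\text{False}$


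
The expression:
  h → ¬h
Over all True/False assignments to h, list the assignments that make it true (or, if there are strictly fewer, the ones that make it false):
is true only for:
  h=False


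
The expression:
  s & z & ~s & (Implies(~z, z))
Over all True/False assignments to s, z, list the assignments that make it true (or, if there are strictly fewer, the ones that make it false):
is never true.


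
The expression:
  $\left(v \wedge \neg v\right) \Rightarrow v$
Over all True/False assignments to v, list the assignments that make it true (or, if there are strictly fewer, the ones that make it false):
is always true.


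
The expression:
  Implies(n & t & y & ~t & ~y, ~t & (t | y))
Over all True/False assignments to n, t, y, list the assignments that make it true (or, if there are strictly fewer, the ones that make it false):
is always true.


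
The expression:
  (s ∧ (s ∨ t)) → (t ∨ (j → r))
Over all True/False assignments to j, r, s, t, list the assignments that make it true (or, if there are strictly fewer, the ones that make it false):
is false only for:
  j=True, r=False, s=True, t=False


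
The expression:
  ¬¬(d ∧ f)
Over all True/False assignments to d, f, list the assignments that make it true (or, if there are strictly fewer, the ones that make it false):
is true only for:
  d=True, f=True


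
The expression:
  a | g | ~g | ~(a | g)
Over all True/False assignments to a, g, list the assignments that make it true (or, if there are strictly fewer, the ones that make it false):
is always true.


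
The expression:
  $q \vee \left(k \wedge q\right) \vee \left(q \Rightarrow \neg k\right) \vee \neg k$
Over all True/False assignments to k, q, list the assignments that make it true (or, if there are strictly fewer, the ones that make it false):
is always true.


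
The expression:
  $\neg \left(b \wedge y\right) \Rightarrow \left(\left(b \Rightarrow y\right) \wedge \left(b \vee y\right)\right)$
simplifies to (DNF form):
$y$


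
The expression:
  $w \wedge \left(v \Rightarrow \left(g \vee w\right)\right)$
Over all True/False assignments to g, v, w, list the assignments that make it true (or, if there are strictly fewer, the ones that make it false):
is true only for:
  g=False, v=False, w=True;
  g=False, v=True, w=True;
  g=True, v=False, w=True;
  g=True, v=True, w=True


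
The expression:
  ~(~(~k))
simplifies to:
~k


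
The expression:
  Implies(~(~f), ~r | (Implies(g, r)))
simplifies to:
True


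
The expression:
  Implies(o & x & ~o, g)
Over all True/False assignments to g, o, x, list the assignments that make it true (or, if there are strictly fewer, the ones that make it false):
is always true.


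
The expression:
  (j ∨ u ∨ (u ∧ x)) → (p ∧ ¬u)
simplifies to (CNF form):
¬u ∧ (p ∨ ¬j)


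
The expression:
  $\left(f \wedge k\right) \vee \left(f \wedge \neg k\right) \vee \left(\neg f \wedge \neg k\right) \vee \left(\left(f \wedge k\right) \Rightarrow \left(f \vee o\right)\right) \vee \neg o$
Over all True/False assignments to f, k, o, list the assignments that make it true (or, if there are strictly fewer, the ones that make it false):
is always true.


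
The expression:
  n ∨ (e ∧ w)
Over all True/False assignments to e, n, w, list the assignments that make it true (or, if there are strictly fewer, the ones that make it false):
is false only for:
  e=False, n=False, w=False;
  e=False, n=False, w=True;
  e=True, n=False, w=False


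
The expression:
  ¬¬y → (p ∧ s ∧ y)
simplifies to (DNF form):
(p ∧ s) ∨ ¬y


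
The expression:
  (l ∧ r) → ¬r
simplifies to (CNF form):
¬l ∨ ¬r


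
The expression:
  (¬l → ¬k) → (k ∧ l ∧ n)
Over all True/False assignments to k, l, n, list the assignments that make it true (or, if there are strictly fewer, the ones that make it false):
is true only for:
  k=True, l=False, n=False;
  k=True, l=False, n=True;
  k=True, l=True, n=True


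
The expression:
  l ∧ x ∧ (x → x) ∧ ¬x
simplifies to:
False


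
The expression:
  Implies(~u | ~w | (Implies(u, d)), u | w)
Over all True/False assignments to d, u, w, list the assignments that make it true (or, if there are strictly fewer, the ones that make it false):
is false only for:
  d=False, u=False, w=False;
  d=True, u=False, w=False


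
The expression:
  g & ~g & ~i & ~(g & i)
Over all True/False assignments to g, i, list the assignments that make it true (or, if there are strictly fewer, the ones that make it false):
is never true.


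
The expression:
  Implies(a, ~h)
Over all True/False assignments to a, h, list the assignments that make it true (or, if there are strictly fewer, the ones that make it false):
is false only for:
  a=True, h=True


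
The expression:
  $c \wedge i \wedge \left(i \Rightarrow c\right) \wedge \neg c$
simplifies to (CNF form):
$\text{False}$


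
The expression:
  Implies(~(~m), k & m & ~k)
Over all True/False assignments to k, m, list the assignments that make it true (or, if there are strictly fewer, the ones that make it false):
is true only for:
  k=False, m=False;
  k=True, m=False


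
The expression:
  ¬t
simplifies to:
¬t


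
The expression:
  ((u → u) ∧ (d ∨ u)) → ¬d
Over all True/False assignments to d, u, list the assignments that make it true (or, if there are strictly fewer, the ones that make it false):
is true only for:
  d=False, u=False;
  d=False, u=True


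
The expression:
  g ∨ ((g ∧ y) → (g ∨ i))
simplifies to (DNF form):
True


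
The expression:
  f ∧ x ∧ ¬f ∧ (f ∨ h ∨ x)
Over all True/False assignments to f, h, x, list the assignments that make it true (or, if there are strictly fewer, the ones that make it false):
is never true.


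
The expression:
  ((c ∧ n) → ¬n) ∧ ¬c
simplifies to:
¬c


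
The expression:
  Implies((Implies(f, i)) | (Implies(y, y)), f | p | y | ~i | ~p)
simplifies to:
True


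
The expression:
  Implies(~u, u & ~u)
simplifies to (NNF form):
u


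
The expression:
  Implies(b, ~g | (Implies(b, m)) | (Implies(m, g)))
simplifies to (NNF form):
True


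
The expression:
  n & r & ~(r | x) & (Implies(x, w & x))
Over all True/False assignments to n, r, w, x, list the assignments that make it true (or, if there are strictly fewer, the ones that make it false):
is never true.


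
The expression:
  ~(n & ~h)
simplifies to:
h | ~n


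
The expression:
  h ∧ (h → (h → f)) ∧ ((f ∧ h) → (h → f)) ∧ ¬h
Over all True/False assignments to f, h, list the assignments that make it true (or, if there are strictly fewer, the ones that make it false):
is never true.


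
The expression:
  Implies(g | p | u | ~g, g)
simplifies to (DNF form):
g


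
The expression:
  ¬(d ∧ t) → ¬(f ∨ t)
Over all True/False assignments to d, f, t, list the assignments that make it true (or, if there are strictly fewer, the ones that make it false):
is true only for:
  d=False, f=False, t=False;
  d=True, f=False, t=False;
  d=True, f=False, t=True;
  d=True, f=True, t=True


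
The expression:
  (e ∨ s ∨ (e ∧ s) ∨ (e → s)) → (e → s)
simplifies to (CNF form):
s ∨ ¬e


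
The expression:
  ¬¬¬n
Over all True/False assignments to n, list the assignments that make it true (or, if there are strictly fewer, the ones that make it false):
is true only for:
  n=False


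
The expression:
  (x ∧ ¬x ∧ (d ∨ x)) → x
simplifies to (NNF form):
True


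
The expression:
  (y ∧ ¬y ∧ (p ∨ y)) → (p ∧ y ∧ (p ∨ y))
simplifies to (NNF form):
True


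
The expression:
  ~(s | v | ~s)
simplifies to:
False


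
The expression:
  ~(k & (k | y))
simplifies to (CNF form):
~k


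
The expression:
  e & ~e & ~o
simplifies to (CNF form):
False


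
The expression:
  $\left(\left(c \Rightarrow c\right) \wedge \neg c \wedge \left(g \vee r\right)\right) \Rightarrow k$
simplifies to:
$c \vee k \vee \left(\neg g \wedge \neg r\right)$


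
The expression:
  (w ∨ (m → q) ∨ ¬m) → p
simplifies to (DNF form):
p ∨ (m ∧ ¬q ∧ ¬w)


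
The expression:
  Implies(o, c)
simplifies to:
c | ~o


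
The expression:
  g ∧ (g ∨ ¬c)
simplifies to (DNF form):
g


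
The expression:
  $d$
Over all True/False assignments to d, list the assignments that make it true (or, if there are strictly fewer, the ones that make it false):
is true only for:
  d=True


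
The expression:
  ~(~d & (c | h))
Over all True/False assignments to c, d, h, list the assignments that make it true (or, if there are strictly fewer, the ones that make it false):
is false only for:
  c=False, d=False, h=True;
  c=True, d=False, h=False;
  c=True, d=False, h=True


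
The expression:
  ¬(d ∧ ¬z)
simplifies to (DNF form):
z ∨ ¬d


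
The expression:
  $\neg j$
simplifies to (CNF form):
$\neg j$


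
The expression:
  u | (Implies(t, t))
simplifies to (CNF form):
True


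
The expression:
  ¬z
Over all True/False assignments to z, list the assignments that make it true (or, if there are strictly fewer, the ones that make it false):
is true only for:
  z=False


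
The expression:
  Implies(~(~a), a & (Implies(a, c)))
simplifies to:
c | ~a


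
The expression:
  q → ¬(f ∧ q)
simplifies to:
¬f ∨ ¬q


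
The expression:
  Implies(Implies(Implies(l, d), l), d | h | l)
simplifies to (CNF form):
True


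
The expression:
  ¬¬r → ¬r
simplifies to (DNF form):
¬r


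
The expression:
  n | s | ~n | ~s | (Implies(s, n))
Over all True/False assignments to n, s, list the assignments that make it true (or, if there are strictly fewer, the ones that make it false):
is always true.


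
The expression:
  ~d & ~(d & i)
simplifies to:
~d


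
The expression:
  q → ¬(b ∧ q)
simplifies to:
¬b ∨ ¬q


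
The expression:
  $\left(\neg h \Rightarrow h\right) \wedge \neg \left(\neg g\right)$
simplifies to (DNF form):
$g \wedge h$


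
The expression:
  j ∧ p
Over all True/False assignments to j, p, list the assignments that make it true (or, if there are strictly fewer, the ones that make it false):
is true only for:
  j=True, p=True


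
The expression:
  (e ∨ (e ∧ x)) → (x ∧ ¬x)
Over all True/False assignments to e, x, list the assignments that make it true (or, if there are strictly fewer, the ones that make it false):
is true only for:
  e=False, x=False;
  e=False, x=True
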